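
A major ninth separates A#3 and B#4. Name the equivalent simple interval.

Subtracting seven from the interval number removes an octave: 9 − 7 = 2.
That makes a major ninth a compound major second — an octave plus a major second.

major second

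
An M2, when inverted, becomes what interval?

Inverted interval numbers add to nine, so a second pairs with a seventh (2 + 7 = 9).
Quality inverts too: major becomes minor. That makes the inversion a minor seventh.

minor seventh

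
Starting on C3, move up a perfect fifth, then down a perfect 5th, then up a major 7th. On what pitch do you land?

A perfect fifth up from C3 is G3.
A perfect fifth down from G3 is C3.
A major seventh up from C3 is B3.

B3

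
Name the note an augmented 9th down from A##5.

G#4

The ninth's letter: A down two letter names plus an octave → G.
Moving 15 semitones down from A##5 (the size of an augmented ninth) reaches G#4.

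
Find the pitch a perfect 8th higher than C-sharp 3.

The letter stays C (same as the start), shifted an octave up.
A perfect octave is 12 semitones; 12 semitones up from C#3 gives C#4.

C-sharp 4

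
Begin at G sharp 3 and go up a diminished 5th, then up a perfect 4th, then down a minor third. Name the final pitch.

Up a diminished fifth from G#3: D4 (6 semitones up).
Up a perfect fourth from D4: G4 (5 semitones up).
Down a minor third from G4: E4 (3 semitones down).

E 4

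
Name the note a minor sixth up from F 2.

Counting six letter names up from F lands on D.
A minor sixth is 8 semitones; 8 semitones up from F2 gives Db3.

D-flat 3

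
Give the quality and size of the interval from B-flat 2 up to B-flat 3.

B to B is the same letter name, plus an octave, so the interval is some kind of octave.
The perfect octave spans 12 semitones, and Bb2 to Bb3 is exactly 12 semitones — so this is a perfect octave.

perfect octave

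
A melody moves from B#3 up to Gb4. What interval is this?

doubly diminished sixth

B to G spans six letter names (B-C-D-E-F-G), so the interval is some kind of sixth.
B#3 to Gb4 spans 6 semitones — three semitones narrower than the major sixth (9) — giving a doubly diminished sixth.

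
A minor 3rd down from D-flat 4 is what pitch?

B-flat 3

The third takes the letter from D down to B.
Moving 3 semitones down from Db4 (the size of a minor third) reaches Bb3.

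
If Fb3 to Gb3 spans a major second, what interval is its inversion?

The rule of nine gives the new number: 9 − 2 = 7, so a second becomes a seventh.
Quality inverts too: major becomes minor. That makes the inversion a minor seventh.

m7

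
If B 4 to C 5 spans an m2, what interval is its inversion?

The rule of nine gives the new number: 9 − 2 = 7, so a second becomes a seventh.
The quality also flips — minor becomes major — giving a major seventh.

major 7th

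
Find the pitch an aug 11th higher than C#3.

Counting four letter names plus an octave up from C lands on F.
Moving 18 semitones up from C#3 (the size of an augmented eleventh) reaches F##4.

F##4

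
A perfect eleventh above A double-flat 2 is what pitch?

D double-flat 4

Counting four letter names plus an octave up from A lands on D.
A perfect eleventh spans 17 semitones, so from Abb2 the target pitch is Dbb4.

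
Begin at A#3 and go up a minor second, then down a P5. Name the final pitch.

Up a minor second from A#3: B3 (1 semitone up).
Down a perfect fifth from B3: E3 (7 semitones down).

E3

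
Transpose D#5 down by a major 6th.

Counting six letter names down from D lands on F.
A major sixth spans 9 semitones, so from D#5 the target pitch is F#4.

F#4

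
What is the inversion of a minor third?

major sixth

Inverted interval numbers add to nine, so a third pairs with a sixth (3 + 6 = 9).
The quality also flips — minor becomes major — giving a major sixth.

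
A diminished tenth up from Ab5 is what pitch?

Cbb7

The tenth's letter: A up three letter names plus an octave → C.
A diminished tenth spans 14 semitones, so from Ab5 the target pitch is Cbb7.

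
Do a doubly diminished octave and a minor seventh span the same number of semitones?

A doubly diminished octave = 10 semitones = a minor seventh; enharmonically equal.

Yes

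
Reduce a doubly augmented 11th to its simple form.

AA4

Take out an octave (7 from the number): 11 − 7 = 4.
Quality carries through unchanged, so the simple form is a doubly augmented fourth.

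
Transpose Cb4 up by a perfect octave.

Cb5

For an octave the letter name doesn't change: still C, an octave up.
A perfect octave spans 12 semitones, so from Cb4 the target pitch is Cb5.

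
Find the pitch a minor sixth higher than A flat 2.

F flat 3

Six letter names up from A: F.
A minor sixth spans 8 semitones, so from Ab2 the target pitch is Fb3.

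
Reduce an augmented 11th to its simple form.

Subtracting seven from the interval number removes an octave: 11 − 7 = 4.
That makes an augmented eleventh a compound augmented fourth — an octave plus an augmented fourth.

A4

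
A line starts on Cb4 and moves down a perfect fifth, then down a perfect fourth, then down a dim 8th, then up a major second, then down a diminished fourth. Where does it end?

A perfect fifth down from Cb4 is Fb3.
A perfect fourth down from Fb3 is Cb3.
A diminished octave down from Cb3 is C2.
A major second up from C2 is D2.
D2 down a diminished fourth → A#1 (4 semitones).

A#1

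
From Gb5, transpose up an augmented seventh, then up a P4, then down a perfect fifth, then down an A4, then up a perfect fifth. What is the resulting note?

Up an augmented seventh from Gb5: F#6 (12 semitones up).
A perfect fourth up from F#6 is B6.
B6 down a perfect fifth → E6 (7 semitones).
Down an augmented fourth from E6: Bb5 (6 semitones down).
Up a perfect fifth from Bb5: F6 (7 semitones up).

F6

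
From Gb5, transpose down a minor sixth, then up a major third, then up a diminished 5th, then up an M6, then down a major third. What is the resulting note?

Db6

A minor sixth down from Gb5 is Bb4.
A major third up from Bb4 is D5.
D5 up a diminished fifth → Ab5 (6 semitones).
Up a major sixth from Ab5: F6 (9 semitones up).
Down a major third from F6: Db6 (4 semitones down).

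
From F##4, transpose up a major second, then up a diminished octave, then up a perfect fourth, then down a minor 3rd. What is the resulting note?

A#5

Up a major second from F##4: G##4 (2 semitones up).
G##4 up a diminished octave → G#5 (11 semitones).
Up a perfect fourth from G#5: C#6 (5 semitones up).
Down a minor third from C#6: A#5 (3 semitones down).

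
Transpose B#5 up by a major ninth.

C##7

Two letters up from B (plus an octave) reaches C.
A major ninth spans 14 semitones, so from B#5 the target pitch is C##7.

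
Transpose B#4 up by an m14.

A#6

Seven letters up from B (plus an octave) reaches A.
A minor fourteenth is 22 semitones; 22 semitones up from B#4 gives A#6.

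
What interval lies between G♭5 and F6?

M7

G to F spans seven letter names (G-A-B-C-D-E-F): a seventh.
Counting semitones, Gb5→F6 is 11, which is the major seventh.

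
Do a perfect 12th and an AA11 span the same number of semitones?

Yes

A perfect twelfth spans 19 semitones, and a doubly augmented eleventh also spans 19 semitones — they're enharmonic.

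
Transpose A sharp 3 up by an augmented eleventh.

D double-sharp 5

Counting four letter names plus an octave up from A lands on D.
Moving 18 semitones up from A#3 (the size of an augmented eleventh) reaches D##5.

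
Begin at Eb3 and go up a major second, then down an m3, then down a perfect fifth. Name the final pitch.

G2

Eb3 up a major second → F3 (2 semitones).
Down a minor third from F3: D3 (3 semitones down).
D3 down a perfect fifth → G2 (7 semitones).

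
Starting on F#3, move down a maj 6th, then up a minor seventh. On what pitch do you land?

G3

Down a major sixth from F#3: A2 (9 semitones down).
A2 up a minor seventh → G3 (10 semitones).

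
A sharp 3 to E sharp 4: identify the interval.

A to E spans five letter names (A-B-C-D-E): a fifth.
The perfect fifth spans 7 semitones, and A#3 to E#4 is exactly 7 semitones — so this is a perfect fifth.

P5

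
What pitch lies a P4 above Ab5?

Db6

Counting four letter names up from A lands on D.
A perfect fourth spans 5 semitones, so from Ab5 the target pitch is Db6.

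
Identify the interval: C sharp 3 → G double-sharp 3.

C to G spans five letter names (C-D-E-F-G) — that makes it a fifth of some quality.
A perfect fifth would be 7 semitones; C#3 to G##3 is 8, one semitone wider, so the interval is augmented.

augmented 5th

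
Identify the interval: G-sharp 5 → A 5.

G to A spans two letter names (G-A), so the interval is some kind of second.
A major second would be 2 semitones, but G#5 to A5 is 1 — one semitone narrower, making it a minor second.

m2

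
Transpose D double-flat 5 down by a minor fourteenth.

The fourteenth's letter: D down seven letter names plus an octave → E.
A minor fourteenth spans 22 semitones, so from Dbb5 the target pitch is Ebb3.

E double-flat 3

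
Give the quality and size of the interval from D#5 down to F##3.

minor thirteenth

Descending from D#5 to F##3 is the same interval as ascending F##3 to D#5.
F to D spans six letter names (F-G-A-B-C-D), plus an octave: a thirteenth.
A major thirteenth would be 21 semitones, but F##3 to D#5 is 20 — one semitone narrower, making it a minor thirteenth.
(Equivalently, a compound minor sixth: a minor sixth plus an octave.)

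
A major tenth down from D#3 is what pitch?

B1

The tenth's letter: D down three letter names plus an octave → B.
A major tenth spans 16 semitones, so from D#3 the target pitch is B1.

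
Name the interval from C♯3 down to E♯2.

minor sixth

Descending from C#3 to E#2 is the same interval as ascending E#2 to C#3.
E to C spans six letter names (E-F-G-A-B-C) — that makes it a sixth of some quality.
At 8 semitones, E#2→C#3 falls one short of a major sixth: minor.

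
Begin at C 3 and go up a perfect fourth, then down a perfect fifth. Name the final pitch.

B flat 2

A perfect fourth up from C3 is F3.
Down a perfect fifth from F3: Bb2 (7 semitones down).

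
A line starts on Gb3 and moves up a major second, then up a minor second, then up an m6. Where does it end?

Gbb4

A major second up from Gb3 is Ab3.
A minor second up from Ab3 is Bbb3.
Bbb3 up a minor sixth → Gbb4 (8 semitones).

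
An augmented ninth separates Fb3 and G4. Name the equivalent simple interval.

augmented 2nd

Take out an octave (7 from the number): 9 − 7 = 2.
That makes an augmented ninth a compound augmented second — an octave plus an augmented second.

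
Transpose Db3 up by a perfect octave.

The letter stays D (same as the start), shifted an octave up.
A perfect octave spans 12 semitones, so from Db3 the target pitch is Db4.

Db4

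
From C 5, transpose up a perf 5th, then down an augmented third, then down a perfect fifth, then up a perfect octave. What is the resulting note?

C5 up a perfect fifth → G5 (7 semitones).
Down an augmented third from G5: Ebb5 (5 semitones down).
A perfect fifth down from Ebb5 is Abb4.
Abb4 up a perfect octave → Abb5 (12 semitones).

A double-flat 5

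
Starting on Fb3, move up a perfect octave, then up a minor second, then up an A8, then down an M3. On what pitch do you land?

A perfect octave up from Fb3 is Fb4.
A minor second up from Fb4 is Gbb4.
Gbb4 up an augmented octave → Gb5 (13 semitones).
Down a major third from Gb5: Ebb5 (4 semitones down).

Ebb5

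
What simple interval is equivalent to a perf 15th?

Each octave removed subtracts seven from the number: 15 − 7 = 8.
That makes a perfect fifteenth a compound perfect octave — an octave plus a perfect octave.

P8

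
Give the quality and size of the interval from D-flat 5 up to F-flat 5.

D to F spans three letter names (D-E-F), so the interval is some kind of third.
Db5 to Fb5 is 3 semitones, a half step short of the major third (4), so this is minor.

m3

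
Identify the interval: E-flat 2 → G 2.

E to G spans three letter names (E-F-G), so the interval is some kind of third.
Counting semitones, Eb2→G2 is 4, which is the major third.

major third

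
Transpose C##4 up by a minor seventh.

B#4

Counting seven letter names up from C lands on B.
A minor seventh spans 10 semitones, so from C##4 the target pitch is B#4.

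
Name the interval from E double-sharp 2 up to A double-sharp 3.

E to A spans four letter names (E-F-G-A), plus an octave — that makes it an eleventh of some quality.
The perfect eleventh spans 17 semitones, and E##2 to A##3 is exactly 17 semitones — so this is a perfect eleventh.
(Equivalently, a compound perfect fourth: a perfect fourth plus an octave.)

perfect eleventh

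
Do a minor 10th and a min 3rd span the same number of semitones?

No

15 semitones (minor tenth) vs 3 semitones (minor third): not equal.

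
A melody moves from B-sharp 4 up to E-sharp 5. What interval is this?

perfect 4th

B to E spans four letter names (B-C-D-E) — that makes it a fourth of some quality.
Counting semitones, B#4→E#5 is 5, which is the perfect fourth.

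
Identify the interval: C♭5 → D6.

C to D spans two letter names (C-D), plus an octave: a ninth.
A major ninth would be 14 semitones; Cb5 to D6 is 15, one semitone wider, so the interval is augmented.
(Equivalently, a compound augmented second: an augmented second plus an octave.)

augmented 9th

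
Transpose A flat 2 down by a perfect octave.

A flat 1

An octave keeps the letter name A, an octave down from A.
Moving 12 semitones down from Ab2 (the size of a perfect octave) reaches Ab1.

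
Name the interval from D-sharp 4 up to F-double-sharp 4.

D to F spans three letter names (D-E-F) — that makes it a third of some quality.
Counting semitones, D#4→F##4 is 4, which is the major third.

major third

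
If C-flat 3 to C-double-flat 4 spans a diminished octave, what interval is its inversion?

augmented unison

Inverted interval numbers add to nine, so an octave pairs with a unison (8 + 1 = 9).
The quality also flips — diminished becomes augmented — giving an augmented unison.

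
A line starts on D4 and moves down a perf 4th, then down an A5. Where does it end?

Db3

A perfect fourth down from D4 is A3.
A3 down an augmented fifth → Db3 (8 semitones).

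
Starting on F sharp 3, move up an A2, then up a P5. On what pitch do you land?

An augmented second up from F#3 is G##3.
Up a perfect fifth from G##3: D##4 (7 semitones up).

D double-sharp 4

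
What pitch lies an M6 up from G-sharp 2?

E-sharp 3

Counting six letter names up from G lands on E.
Moving 9 semitones up from G#2 (the size of a major sixth) reaches E#3.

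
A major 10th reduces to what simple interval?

Each octave removed subtracts seven from the number: 10 − 7 = 3.
Quality carries through unchanged, so the simple form is a major third.

major 3rd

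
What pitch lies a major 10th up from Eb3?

Counting three letter names plus an octave up from E lands on G.
Moving 16 semitones up from Eb3 (the size of a major tenth) reaches G4.

G4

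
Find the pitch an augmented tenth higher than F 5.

The tenth's letter: F up three letter names plus an octave → A.
An augmented tenth spans 17 semitones, so from F5 the target pitch is A#6.

A-sharp 6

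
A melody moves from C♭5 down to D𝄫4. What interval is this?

major seventh

Descending from Cb5 to Dbb4 is the same interval as ascending Dbb4 to Cb5.
D to C spans seven letter names (D-E-F-G-A-B-C): a seventh.
Dbb4 to Cb5 is 11 semitones, matching the major seventh exactly, so the quality is major.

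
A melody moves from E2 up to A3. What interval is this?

E to A spans four letter names (E-F-G-A), plus an octave — that makes it an eleventh of some quality.
Counting semitones, E2→A3 is 17, which is the perfect eleventh.
(Equivalently, a compound perfect fourth: a perfect fourth plus an octave.)

perfect eleventh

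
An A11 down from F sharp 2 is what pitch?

Four letters down from F (plus an octave) reaches C.
Moving 18 semitones down from F#2 (the size of an augmented eleventh) reaches C1.

C 1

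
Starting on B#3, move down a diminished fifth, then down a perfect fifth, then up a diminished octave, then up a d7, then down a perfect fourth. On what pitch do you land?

A diminished fifth down from B#3 is E##3.
E##3 down a perfect fifth → A##2 (7 semitones).
A diminished octave up from A##2 is A#3.
A#3 up a diminished seventh → G4 (9 semitones).
G4 down a perfect fourth → D4 (5 semitones).

D4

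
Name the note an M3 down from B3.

Counting three letter names down from B lands on G.
A major third spans 4 semitones, so from B3 the target pitch is G3.

G3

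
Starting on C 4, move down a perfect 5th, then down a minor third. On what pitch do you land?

C4 down a perfect fifth → F3 (7 semitones).
F3 down a minor third → D3 (3 semitones).

D 3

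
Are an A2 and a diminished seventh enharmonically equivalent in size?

No

An augmented second is 3 semitones but a diminished seventh is 9 semitones — different sizes.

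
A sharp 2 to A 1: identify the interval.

augmented octave

Descending from A#2 to A1 is the same interval as ascending A1 to A#2.
A to A is the same letter name, plus an octave, so the interval is some kind of octave.
A1 to A#2 spans 13 semitones — one semitone wider than the perfect octave (12) — giving an augmented octave.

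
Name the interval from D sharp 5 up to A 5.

diminished fifth

D to A spans five letter names (D-E-F-G-A) — that makes it a fifth of some quality.
The perfect fifth is 7 semitones; here we have 6, one semitone narrower: diminished.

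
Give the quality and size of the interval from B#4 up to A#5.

B to A spans seven letter names (B-C-D-E-F-G-A) — that makes it a seventh of some quality.
B#4 to A#5 is 10 semitones, a half step short of the major seventh (11), so this is minor.

minor 7th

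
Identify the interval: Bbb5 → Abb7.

minor fourteenth

B to A spans seven letter names (B-C-D-E-F-G-A), plus an octave — that makes it a fourteenth of some quality.
A major fourteenth would be 23 semitones, but Bbb5 to Abb7 is 22 — one semitone narrower, making it a minor fourteenth.
(Equivalently, a compound minor seventh: a minor seventh plus an octave.)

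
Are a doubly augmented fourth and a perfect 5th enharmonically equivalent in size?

Yes

A doubly augmented fourth = 7 semitones = a perfect fifth; enharmonically equal.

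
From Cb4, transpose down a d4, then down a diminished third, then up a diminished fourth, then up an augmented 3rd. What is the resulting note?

Down a diminished fourth from Cb4: G3 (4 semitones down).
Down a diminished third from G3: E#3 (2 semitones down).
A diminished fourth up from E#3 is A3.
An augmented third up from A3 is C##4.

C##4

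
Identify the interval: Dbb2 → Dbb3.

D to D is the same letter name, plus an octave, so the interval is some kind of octave.
Dbb2 to Dbb3 is 12 semitones, matching the perfect octave exactly, so the quality is perfect.

perfect 8th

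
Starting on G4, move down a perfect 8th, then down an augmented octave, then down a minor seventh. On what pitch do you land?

Ab1

A perfect octave down from G4 is G3.
An augmented octave down from G3 is Gb2.
Down a minor seventh from Gb2: Ab1 (10 semitones down).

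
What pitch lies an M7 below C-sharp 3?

Counting seven letter names down from C lands on D.
Moving 11 semitones down from C#3 (the size of a major seventh) reaches D2.

D 2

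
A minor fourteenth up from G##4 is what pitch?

F##6

Counting seven letter names plus an octave up from G lands on F.
Moving 22 semitones up from G##4 (the size of a minor fourteenth) reaches F##6.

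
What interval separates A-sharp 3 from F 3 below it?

augmented third

Descending from A#3 to F3 is the same interval as ascending F3 to A#3.
F to A spans three letter names (F-G-A) — that makes it a third of some quality.
F3 to A#3 spans 5 semitones — one semitone wider than the major third (4) — giving an augmented third.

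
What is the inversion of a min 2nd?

major 7th

Interval numbers invert to sum to nine: 2 + 7 = 9, so a second inverts to a seventh.
The quality also flips — minor becomes major — giving a major seventh.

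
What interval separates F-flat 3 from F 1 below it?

Descending from Fb3 to F1 is the same interval as ascending F1 to Fb3.
F to F is the same letter name, plus 2 octaves: a fifteenth.
The perfect fifteenth is 24 semitones; here we have 23, one semitone narrower: diminished.
(Equivalently, a compound diminished octave: a diminished octave plus an octave.)

diminished 15th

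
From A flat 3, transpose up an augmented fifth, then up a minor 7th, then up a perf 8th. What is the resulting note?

Ab3 up an augmented fifth → E4 (8 semitones).
Up a minor seventh from E4: D5 (10 semitones up).
D5 up a perfect octave → D6 (12 semitones).

D 6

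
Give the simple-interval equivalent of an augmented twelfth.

augmented fifth

Each octave removed subtracts seven from the number: 12 − 7 = 5.
Quality carries through unchanged, so the simple form is an augmented fifth.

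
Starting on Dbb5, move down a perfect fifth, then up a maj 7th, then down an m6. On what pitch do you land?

Down a perfect fifth from Dbb5: Gbb4 (7 semitones down).
Gbb4 up a major seventh → Fb5 (11 semitones).
Down a minor sixth from Fb5: Ab4 (8 semitones down).

Ab4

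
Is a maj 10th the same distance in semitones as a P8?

No

A major tenth is 16 semitones but a perfect octave is 12 semitones — different sizes.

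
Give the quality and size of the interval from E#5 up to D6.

E to D spans seven letter names (E-F-G-A-B-C-D) — that makes it a seventh of some quality.
The major seventh is 11 semitones; here we have 9, two semitones narrower: diminished.

diminished 7th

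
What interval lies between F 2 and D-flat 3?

F to D spans six letter names (F-G-A-B-C-D) — that makes it a sixth of some quality.
F2 to Db3 is 8 semitones, a half step short of the major sixth (9), so this is minor.

m6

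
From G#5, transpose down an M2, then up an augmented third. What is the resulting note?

A##5

Down a major second from G#5: F#5 (2 semitones down).
An augmented third up from F#5 is A##5.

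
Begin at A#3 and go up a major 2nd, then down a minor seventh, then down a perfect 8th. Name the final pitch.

C##2

A#3 up a major second → B#3 (2 semitones).
A minor seventh down from B#3 is C##3.
Down a perfect octave from C##3: C##2 (12 semitones down).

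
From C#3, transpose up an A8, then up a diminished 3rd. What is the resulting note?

Up an augmented octave from C#3: C##4 (13 semitones up).
C##4 up a diminished third → E4 (2 semitones).

E4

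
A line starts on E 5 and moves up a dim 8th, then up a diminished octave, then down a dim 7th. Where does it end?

E5 up a diminished octave → Eb6 (11 semitones).
Up a diminished octave from Eb6: Ebb7 (11 semitones up).
Ebb7 down a diminished seventh → F6 (9 semitones).

F 6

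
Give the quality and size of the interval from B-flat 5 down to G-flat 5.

Descending from Bb5 to Gb5 is the same interval as ascending Gb5 to Bb5.
G to B spans three letter names (G-A-B) — that makes it a third of some quality.
Counting semitones, Gb5→Bb5 is 4, which is the major third.

major 3rd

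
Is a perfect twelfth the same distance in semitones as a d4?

19 semitones (perfect twelfth) vs 4 semitones (diminished fourth): not equal.

No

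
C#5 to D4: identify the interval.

major 7th

Descending from C#5 to D4 is the same interval as ascending D4 to C#5.
D to C spans seven letter names (D-E-F-G-A-B-C): a seventh.
The major seventh spans 11 semitones, and D4 to C#5 is exactly 11 semitones — so this is a major seventh.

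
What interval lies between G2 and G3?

perfect octave

G to G is the same letter name, plus an octave: an octave.
Counting semitones, G2→G3 is 12, which is the perfect octave.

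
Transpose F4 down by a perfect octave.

F3

For an octave the letter name doesn't change: still F, an octave down.
A perfect octave spans 12 semitones, so from F4 the target pitch is F3.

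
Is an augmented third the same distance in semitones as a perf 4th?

Yes

An augmented third = 5 semitones = a perfect fourth; enharmonically equal.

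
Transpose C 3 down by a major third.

The third takes the letter from C down to A.
Moving 4 semitones down from C3 (the size of a major third) reaches Ab2.

A flat 2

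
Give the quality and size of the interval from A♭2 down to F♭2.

major 3rd

Descending from Ab2 to Fb2 is the same interval as ascending Fb2 to Ab2.
F to A spans three letter names (F-G-A): a third.
Counting semitones, Fb2→Ab2 is 4, which is the major third.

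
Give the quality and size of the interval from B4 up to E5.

P4

B to E spans four letter names (B-C-D-E) — that makes it a fourth of some quality.
B4 to E5 is 5 semitones, matching the perfect fourth exactly, so the quality is perfect.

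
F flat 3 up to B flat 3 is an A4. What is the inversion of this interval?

diminished 5th

Inverted interval numbers add to nine, so a fourth pairs with a fifth (4 + 5 = 9).
And augmented becomes diminished under inversion, so we get a diminished fifth.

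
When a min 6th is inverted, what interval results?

major third

The rule of nine gives the new number: 9 − 6 = 3, so a sixth becomes a third.
The quality also flips — minor becomes major — giving a major third.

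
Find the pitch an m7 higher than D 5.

C 6

Seven letter names up from D: C.
Moving 10 semitones up from D5 (the size of a minor seventh) reaches C6.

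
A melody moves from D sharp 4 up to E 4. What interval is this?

D to E spans two letter names (D-E): a second.
D#4 to E4 is 1 semitone, a half step short of the major second (2), so this is minor.

m2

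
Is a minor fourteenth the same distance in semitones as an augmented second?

No

A minor fourteenth spans 22 semitones; an augmented second spans 3 semitones. They differ by 19.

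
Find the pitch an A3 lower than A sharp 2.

F 2

Three letter names down from A: F.
Moving 5 semitones down from A#2 (the size of an augmented third) reaches F2.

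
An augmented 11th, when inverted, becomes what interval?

First reduce the compound augmented eleventh to its simple form, an augmented fourth.
Inverted interval numbers add to nine, so a fourth pairs with a fifth (4 + 5 = 9).
Quality inverts too: augmented becomes diminished. That makes the inversion a diminished fifth.

d5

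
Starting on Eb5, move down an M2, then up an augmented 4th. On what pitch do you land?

G5

Down a major second from Eb5: Db5 (2 semitones down).
Db5 up an augmented fourth → G5 (6 semitones).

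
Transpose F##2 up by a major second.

G##2

Two letter names up from F: G.
A major second spans 2 semitones, so from F##2 the target pitch is G##2.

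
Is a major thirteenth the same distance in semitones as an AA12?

Yes

A major thirteenth = 21 semitones = a doubly augmented twelfth; enharmonically equal.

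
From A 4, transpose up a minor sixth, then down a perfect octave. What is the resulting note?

A minor sixth up from A4 is F5.
A perfect octave down from F5 is F4.

F 4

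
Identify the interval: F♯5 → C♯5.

Descending from F#5 to C#5 is the same interval as ascending C#5 to F#5.
C to F spans four letter names (C-D-E-F): a fourth.
Counting semitones, C#5→F#5 is 5, which is the perfect fourth.

perfect fourth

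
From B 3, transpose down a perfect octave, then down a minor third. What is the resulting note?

G sharp 2

B3 down a perfect octave → B2 (12 semitones).
A minor third down from B2 is G#2.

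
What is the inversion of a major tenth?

minor sixth

First reduce the compound major tenth to its simple form, a major third.
Interval numbers invert to sum to nine: 3 + 6 = 9, so a third inverts to a sixth.
And major becomes minor under inversion, so we get a minor sixth.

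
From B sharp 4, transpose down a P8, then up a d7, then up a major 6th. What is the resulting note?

A perfect octave down from B#4 is B#3.
A diminished seventh up from B#3 is A4.
A4 up a major sixth → F#5 (9 semitones).

F sharp 5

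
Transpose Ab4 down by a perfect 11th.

Eb3

The eleventh's letter: A down four letter names plus an octave → E.
A perfect eleventh is 17 semitones; 17 semitones down from Ab4 gives Eb3.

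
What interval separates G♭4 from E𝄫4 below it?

major 3rd

Descending from Gb4 to Ebb4 is the same interval as ascending Ebb4 to Gb4.
E to G spans three letter names (E-F-G), so the interval is some kind of third.
Counting semitones, Ebb4→Gb4 is 4, which is the major third.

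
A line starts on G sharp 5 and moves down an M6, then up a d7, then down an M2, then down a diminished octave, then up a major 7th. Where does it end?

F sharp 5

G#5 down a major sixth → B4 (9 semitones).
A diminished seventh up from B4 is Ab5.
Down a major second from Ab5: Gb5 (2 semitones down).
Gb5 down a diminished octave → G4 (11 semitones).
G4 up a major seventh → F#5 (11 semitones).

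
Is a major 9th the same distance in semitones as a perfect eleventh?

No

14 semitones (major ninth) vs 17 semitones (perfect eleventh): not equal.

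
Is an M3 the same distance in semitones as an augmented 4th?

No

4 semitones (major third) vs 6 semitones (augmented fourth): not equal.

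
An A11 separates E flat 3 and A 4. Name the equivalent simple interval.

augmented fourth

Subtracting seven from the interval number removes an octave: 11 − 7 = 4.
Quality carries through unchanged, so the simple form is an augmented fourth.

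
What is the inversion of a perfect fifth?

The rule of nine gives the new number: 9 − 5 = 4, so a fifth becomes a fourth.
The quality also flips — perfect stays perfect — giving a perfect fourth.

P4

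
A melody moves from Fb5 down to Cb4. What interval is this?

Descending from Fb5 to Cb4 is the same interval as ascending Cb4 to Fb5.
C to F spans four letter names (C-D-E-F), plus an octave: an eleventh.
The perfect eleventh spans 17 semitones, and Cb4 to Fb5 is exactly 17 semitones — so this is a perfect eleventh.
(Equivalently, a compound perfect fourth: a perfect fourth plus an octave.)

perfect eleventh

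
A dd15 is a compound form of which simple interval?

Each octave removed subtracts seven from the number: 15 − 7 = 8.
So a doubly diminished fifteenth is an octave plus a doubly diminished octave. The quality is unchanged.

doubly diminished 8th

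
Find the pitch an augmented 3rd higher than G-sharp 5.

B-double-sharp 5

Three letter names up from G: B.
Moving 5 semitones up from G#5 (the size of an augmented third) reaches B##5.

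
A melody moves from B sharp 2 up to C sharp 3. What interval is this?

B to C spans two letter names (B-C) — that makes it a second of some quality.
A major second would be 2 semitones, but B#2 to C#3 is 1 — one semitone narrower, making it a minor second.

minor second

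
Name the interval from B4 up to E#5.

A4

B to E spans four letter names (B-C-D-E), so the interval is some kind of fourth.
B4 to E#5 spans 6 semitones — one semitone wider than the perfect fourth (5) — giving an augmented fourth.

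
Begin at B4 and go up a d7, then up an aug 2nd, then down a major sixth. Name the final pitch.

B4 up a diminished seventh → Ab5 (9 semitones).
Ab5 up an augmented second → B5 (3 semitones).
B5 down a major sixth → D5 (9 semitones).

D5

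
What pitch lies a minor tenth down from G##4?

Counting three letter names plus an octave down from G lands on E.
Moving 15 semitones down from G##4 (the size of a minor tenth) reaches E##3.

E##3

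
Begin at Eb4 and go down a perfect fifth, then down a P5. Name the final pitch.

A perfect fifth down from Eb4 is Ab3.
A perfect fifth down from Ab3 is Db3.

Db3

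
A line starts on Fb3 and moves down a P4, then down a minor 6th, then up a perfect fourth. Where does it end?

Fb3 down a perfect fourth → Cb3 (5 semitones).
Cb3 down a minor sixth → Eb2 (8 semitones).
A perfect fourth up from Eb2 is Ab2.

Ab2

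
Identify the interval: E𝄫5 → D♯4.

doubly diminished ninth

Descending from Ebb5 to D#4 is the same interval as ascending D#4 to Ebb5.
D to E spans two letter names (D-E), plus an octave, so the interval is some kind of ninth.
D#4 to Ebb5 spans 11 semitones — three semitones narrower than the major ninth (14) — giving a doubly diminished ninth.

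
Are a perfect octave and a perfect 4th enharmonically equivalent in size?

No

A perfect octave spans 12 semitones; a perfect fourth spans 5 semitones. They differ by 7.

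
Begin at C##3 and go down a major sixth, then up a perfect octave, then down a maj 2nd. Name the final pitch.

D#3

Down a major sixth from C##3: E#2 (9 semitones down).
E#2 up a perfect octave → E#3 (12 semitones).
Down a major second from E#3: D#3 (2 semitones down).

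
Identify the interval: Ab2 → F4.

M13

A to F spans six letter names (A-B-C-D-E-F), plus an octave, so the interval is some kind of thirteenth.
Counting semitones, Ab2→F4 is 21, which is the major thirteenth.
(Equivalently, a compound major sixth: a major sixth plus an octave.)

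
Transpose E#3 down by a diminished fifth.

Counting five letter names down from E lands on A.
A diminished fifth spans 6 semitones, so from E#3 the target pitch is A##2.

A##2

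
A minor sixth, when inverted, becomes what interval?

major third

Inverted interval numbers add to nine, so a sixth pairs with a third (6 + 3 = 9).
The quality also flips — minor becomes major — giving a major third.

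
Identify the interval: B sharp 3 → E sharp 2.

Descending from B#3 to E#2 is the same interval as ascending E#2 to B#3.
E to B spans five letter names (E-F-G-A-B), plus an octave: a twelfth.
Counting semitones, E#2→B#3 is 19, which is the perfect twelfth.
(Equivalently, a compound perfect fifth: a perfect fifth plus an octave.)

perfect twelfth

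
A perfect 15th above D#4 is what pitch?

The letter stays D (same as the start), shifted two octaves up.
A perfect fifteenth spans 24 semitones, so from D#4 the target pitch is D#6.

D#6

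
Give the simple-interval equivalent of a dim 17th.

Take out 2 octaves (14 from the number): 17 − 14 = 3.
So a diminished seventeenth is 2 octaves plus a diminished third. The quality is unchanged.

diminished 3rd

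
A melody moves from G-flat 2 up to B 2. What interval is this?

augmented third

G to B spans three letter names (G-A-B), so the interval is some kind of third.
The major third is 4 semitones; here we have 5, one semitone wider: augmented.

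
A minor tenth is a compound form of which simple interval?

Each octave removed subtracts seven from the number: 10 − 7 = 3.
Quality carries through unchanged, so the simple form is a minor third.

minor 3rd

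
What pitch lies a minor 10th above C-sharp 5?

The tenth's letter: C up three letter names plus an octave → E.
Moving 15 semitones up from C#5 (the size of a minor tenth) reaches E6.

E 6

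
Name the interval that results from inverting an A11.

First reduce the compound augmented eleventh to its simple form, an augmented fourth.
Interval numbers invert to sum to nine: 4 + 5 = 9, so a fourth inverts to a fifth.
Quality inverts too: augmented becomes diminished. That makes the inversion a diminished fifth.

diminished fifth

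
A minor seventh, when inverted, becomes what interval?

The rule of nine gives the new number: 9 − 7 = 2, so a seventh becomes a second.
The quality also flips — minor becomes major — giving a major second.

major 2nd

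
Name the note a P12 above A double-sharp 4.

Five letters up from A (plus an octave) reaches E.
Moving 19 semitones up from A##4 (the size of a perfect twelfth) reaches E##6.

E double-sharp 6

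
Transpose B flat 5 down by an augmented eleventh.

Four letters down from B (plus an octave) reaches F.
An augmented eleventh is 18 semitones; 18 semitones down from Bb5 gives Fb4.

F flat 4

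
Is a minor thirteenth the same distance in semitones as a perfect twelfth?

No

A minor thirteenth is 20 semitones but a perfect twelfth is 19 semitones — different sizes.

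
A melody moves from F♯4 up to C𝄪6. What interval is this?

F to C spans five letter names (F-G-A-B-C), plus an octave: a twelfth.
F#4 to C##6 spans 20 semitones — one semitone wider than the perfect twelfth (19) — giving an augmented twelfth.
(Equivalently, a compound augmented fifth: an augmented fifth plus an octave.)

augmented twelfth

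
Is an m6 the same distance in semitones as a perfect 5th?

A minor sixth is 8 semitones but a perfect fifth is 7 semitones — different sizes.

No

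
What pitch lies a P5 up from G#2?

D#3

Five letter names up from G: D.
A perfect fifth spans 7 semitones, so from G#2 the target pitch is D#3.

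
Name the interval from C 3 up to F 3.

C to F spans four letter names (C-D-E-F) — that makes it a fourth of some quality.
Counting semitones, C3→F3 is 5, which is the perfect fourth.

perfect 4th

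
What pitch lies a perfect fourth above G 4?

Four letter names up from G: C.
A perfect fourth spans 5 semitones, so from G4 the target pitch is C5.

C 5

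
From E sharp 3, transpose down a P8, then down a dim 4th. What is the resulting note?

B double-sharp 1

Down a perfect octave from E#3: E#2 (12 semitones down).
A diminished fourth down from E#2 is B##1.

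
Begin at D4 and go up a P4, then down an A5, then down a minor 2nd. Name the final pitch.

A perfect fourth up from D4 is G4.
An augmented fifth down from G4 is Cb4.
Down a minor second from Cb4: Bb3 (1 semitone down).

Bb3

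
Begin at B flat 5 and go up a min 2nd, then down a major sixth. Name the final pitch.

E double-flat 5

A minor second up from Bb5 is Cb6.
Cb6 down a major sixth → Ebb5 (9 semitones).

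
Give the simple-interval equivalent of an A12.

A5

Subtracting seven from the interval number removes an octave: 12 − 7 = 5.
That makes an augmented twelfth a compound augmented fifth — an octave plus an augmented fifth.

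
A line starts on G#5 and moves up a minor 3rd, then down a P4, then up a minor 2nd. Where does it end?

A minor third up from G#5 is B5.
B5 down a perfect fourth → F#5 (5 semitones).
A minor second up from F#5 is G5.

G5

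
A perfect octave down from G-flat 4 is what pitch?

G-flat 3

For an octave the letter name doesn't change: still G, an octave down.
A perfect octave is 12 semitones; 12 semitones down from Gb4 gives Gb3.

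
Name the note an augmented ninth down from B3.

Two letters down from B (plus an octave) reaches A.
An augmented ninth spans 15 semitones, so from B3 the target pitch is Ab2.

Ab2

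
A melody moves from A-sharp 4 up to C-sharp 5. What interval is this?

A to C spans three letter names (A-B-C): a third.
A major third would be 4 semitones, but A#4 to C#5 is 3 — one semitone narrower, making it a minor third.

minor third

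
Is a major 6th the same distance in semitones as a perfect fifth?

A major sixth spans 9 semitones; a perfect fifth spans 7 semitones. They differ by 2.

No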